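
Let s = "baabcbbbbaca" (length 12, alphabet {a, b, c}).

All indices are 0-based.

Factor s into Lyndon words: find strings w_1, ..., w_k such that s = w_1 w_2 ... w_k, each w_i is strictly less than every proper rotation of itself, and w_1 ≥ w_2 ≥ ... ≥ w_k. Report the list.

emit factor 1: 'b' (i=0, period=1)
emit factor 2: 'aabcbbbbac' (i=1, period=10)
emit factor 3: 'a' (i=11, period=1)

["b", "aabcbbbbac", "a"]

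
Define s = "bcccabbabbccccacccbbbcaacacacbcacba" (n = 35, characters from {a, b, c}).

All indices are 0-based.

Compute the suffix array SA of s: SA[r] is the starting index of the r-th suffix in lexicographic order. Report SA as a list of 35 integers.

sorted suffixes:
  #0 SA[0]=34  'a'
  #1 SA[1]=22  'aacacacbcacba'
  #2 SA[2]=4  'abbabbccccacccbbbcaacacacbcacba'
  #3 SA[3]=7  'abbccccacccbbbcaacacacbcacba'
  #4 SA[4]=23  'acacacbcacba'
  #5 SA[5]=25  'acacbcacba'
  #6 SA[6]=31  'acba'
  #7 SA[7]=27  'acbcacba'
  #8 SA[8]=14  'acccbbbcaacacacbcacba'
  #9 SA[9]=33  'ba'
  #10 SA[10]=6  'babbccccacccbbbcaacacacbcacba'
  #11 SA[11]=5  'bbabbccccacccbbbcaacacacbcacba'
  #12 SA[12]=18  'bbbcaacacacbcacba'
  #13 SA[13]=19  'bbcaacacacbcacba'
  #14 SA[14]=8  'bbccccacccbbbcaacacacbcacba'
  #15 SA[15]=20  'bcaacacacbcacba'
  #16 SA[16]=29  'bcacba'
  #17 SA[17]=0  'bcccabbabbccccacccbbbcaacacacbcacba'
  #18 SA[18]=9  'bccccacccbbbcaacacacbcacba'
  #19 SA[19]=21  'caacacacbcacba'
  #20 SA[20]=3  'cabbabbccccacccbbbcaacacacbcacba'
  #21 SA[21]=24  'cacacbcacba'
  #22 SA[22]=30  'cacba'
  #23 SA[23]=26  'cacbcacba'
  #24 SA[24]=13  'cacccbbbcaacacacbcacba'
  #25 SA[25]=32  'cba'
  #26 SA[26]=17  'cbbbcaacacacbcacba'
  #27 SA[27]=28  'cbcacba'
  #28 SA[28]=2  'ccabbabbccccacccbbbcaacacacbcacba'
  #29 SA[29]=12  'ccacccbbbcaacacacbcacba'
  #30 SA[30]=16  'ccbbbcaacacacbcacba'
  #31 SA[31]=1  'cccabbabbccccacccbbbcaacacacbcacba'
  #32 SA[32]=11  'cccacccbbbcaacacacbcacba'
  #33 SA[33]=15  'cccbbbcaacacacbcacba'
  #34 SA[34]=10  'ccccacccbbbcaacacacbcacba'

[34, 22, 4, 7, 23, 25, 31, 27, 14, 33, 6, 5, 18, 19, 8, 20, 29, 0, 9, 21, 3, 24, 30, 26, 13, 32, 17, 28, 2, 12, 16, 1, 11, 15, 10]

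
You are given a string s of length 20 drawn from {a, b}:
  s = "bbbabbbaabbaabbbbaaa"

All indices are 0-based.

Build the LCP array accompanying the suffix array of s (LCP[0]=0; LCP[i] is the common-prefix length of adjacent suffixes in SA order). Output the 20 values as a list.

rank→(start, suffix):
  0 → (19, 'a')
  1 → (18, 'aa')
  2 → (17, 'aaa')
  3 → (7, 'aabbaabbbbaaa')
  4 → (11, 'aabbbbaaa')
  5 → (8, 'abbaabbbbaaa')
  6 → (3, 'abbbaabbaabbbbaaa')
  7 → (12, 'abbbbaaa')
  8 → (16, 'baaa')
  9 → (6, 'baabbaabbbbaaa')
  10 → (10, 'baabbbbaaa')
  11 → (2, 'babbbaabbaabbbbaaa')
  12 → (15, 'bbaaa')
  13 → (5, 'bbaabbaabbbbaaa')
  14 → (9, 'bbaabbbbaaa')
  15 → (1, 'bbabbbaabbaabbbbaaa')
  16 → (14, 'bbbaaa')
  17 → (4, 'bbbaabbaabbbbaaa')
  18 → (0, 'bbbabbbaabbaabbbbaaa')
  19 → (13, 'bbbbaaa')

SA = [19, 18, 17, 7, 11, 8, 3, 12, 16, 6, 10, 2, 15, 5, 9, 1, 14, 4, 0, 13]
[i] adj suffixes → lcp
  [1] 19/18 → 1 ('a')
  [2] 18/17 → 2 ('aa')
  [3] 17/7 → 2 ('aa')
  [4] 7/11 → 4 ('aabb')
  [5] 11/8 → 1 ('a')
  [6] 8/3 → 3 ('abb')
  [7] 3/12 → 4 ('abbb')
  [8] 12/16 → 0 ('')
  [9] 16/6 → 3 ('baa')
  [10] 6/10 → 5 ('baabb')
  [11] 10/2 → 2 ('ba')
  [12] 2/15 → 1 ('b')
  [13] 15/5 → 4 ('bbaa')
  [14] 5/9 → 6 ('bbaabb')
  [15] 9/1 → 3 ('bba')
  [16] 1/14 → 2 ('bb')
  [17] 14/4 → 5 ('bbbaa')
  [18] 4/0 → 4 ('bbba')
  [19] 0/13 → 3 ('bbb')

[0, 1, 2, 2, 4, 1, 3, 4, 0, 3, 5, 2, 1, 4, 6, 3, 2, 5, 4, 3]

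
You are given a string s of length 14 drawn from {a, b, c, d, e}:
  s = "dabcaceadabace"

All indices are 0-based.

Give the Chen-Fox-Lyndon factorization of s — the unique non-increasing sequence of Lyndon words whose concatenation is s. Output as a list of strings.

["d", "abcacead", "abace"]

emit factor 1: 'd' (i=0, period=1)
emit factor 2: 'abcacead' (i=1, period=8)
emit factor 3: 'abace' (i=9, period=5)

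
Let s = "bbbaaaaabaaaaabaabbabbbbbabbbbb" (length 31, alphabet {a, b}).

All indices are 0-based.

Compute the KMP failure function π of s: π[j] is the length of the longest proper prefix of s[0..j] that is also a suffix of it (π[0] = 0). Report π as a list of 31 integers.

[0, 1, 2, 0, 0, 0, 0, 0, 1, 0, 0, 0, 0, 0, 1, 0, 0, 1, 2, 0, 1, 2, 3, 3, 3, 4, 1, 2, 3, 3, 3]

π[0] = 0
j=1 s[j]='b': π[1]=1 (border 'b')
j=2 s[j]='b': π[2]=2 (border 'bb')
j=3 s[j]='a': k: 2→1→0; π[3]=0 (border '')
j=4 s[j]='a': π[4]=0 (border '')
j=5 s[j]='a': π[5]=0 (border '')
j=6 s[j]='a': π[6]=0 (border '')
j=7 s[j]='a': π[7]=0 (border '')
j=8 s[j]='b': π[8]=1 (border 'b')
j=9 s[j]='a': k: 1→0; π[9]=0 (border '')
j=10 s[j]='a': π[10]=0 (border '')
j=11 s[j]='a': π[11]=0 (border '')
j=12 s[j]='a': π[12]=0 (border '')
j=13 s[j]='a': π[13]=0 (border '')
j=14 s[j]='b': π[14]=1 (border 'b')
j=15 s[j]='a': k: 1→0; π[15]=0 (border '')
j=16 s[j]='a': π[16]=0 (border '')
j=17 s[j]='b': π[17]=1 (border 'b')
j=18 s[j]='b': π[18]=2 (border 'bb')
j=19 s[j]='a': k: 2→1→0; π[19]=0 (border '')
j=20 s[j]='b': π[20]=1 (border 'b')
j=21 s[j]='b': π[21]=2 (border 'bb')
j=22 s[j]='b': π[22]=3 (border 'bbb')
j=23 s[j]='b': k: 3→2; π[23]=3 (border 'bbb')
j=24 s[j]='b': k: 3→2; π[24]=3 (border 'bbb')
j=25 s[j]='a': π[25]=4 (border 'bbba')
j=26 s[j]='b': k: 4→0; π[26]=1 (border 'b')
j=27 s[j]='b': π[27]=2 (border 'bb')
j=28 s[j]='b': π[28]=3 (border 'bbb')
j=29 s[j]='b': k: 3→2; π[29]=3 (border 'bbb')
j=30 s[j]='b': k: 3→2; π[30]=3 (border 'bbb')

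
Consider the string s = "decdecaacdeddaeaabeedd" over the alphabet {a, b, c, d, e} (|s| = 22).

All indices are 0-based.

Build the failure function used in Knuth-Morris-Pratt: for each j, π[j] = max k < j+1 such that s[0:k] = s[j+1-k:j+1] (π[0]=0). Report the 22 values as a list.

π[0] = 0
j=1 s[j]='e': π[1]=0 (border '')
j=2 s[j]='c': π[2]=0 (border '')
j=3 s[j]='d': π[3]=1 (border 'd')
j=4 s[j]='e': π[4]=2 (border 'de')
j=5 s[j]='c': π[5]=3 (border 'dec')
j=6 s[j]='a': k: 3→0; π[6]=0 (border '')
j=7 s[j]='a': π[7]=0 (border '')
j=8 s[j]='c': π[8]=0 (border '')
j=9 s[j]='d': π[9]=1 (border 'd')
j=10 s[j]='e': π[10]=2 (border 'de')
j=11 s[j]='d': k: 2→0; π[11]=1 (border 'd')
j=12 s[j]='d': k: 1→0; π[12]=1 (border 'd')
j=13 s[j]='a': k: 1→0; π[13]=0 (border '')
j=14 s[j]='e': π[14]=0 (border '')
j=15 s[j]='a': π[15]=0 (border '')
j=16 s[j]='a': π[16]=0 (border '')
j=17 s[j]='b': π[17]=0 (border '')
j=18 s[j]='e': π[18]=0 (border '')
j=19 s[j]='e': π[19]=0 (border '')
j=20 s[j]='d': π[20]=1 (border 'd')
j=21 s[j]='d': k: 1→0; π[21]=1 (border 'd')

[0, 0, 0, 1, 2, 3, 0, 0, 0, 1, 2, 1, 1, 0, 0, 0, 0, 0, 0, 0, 1, 1]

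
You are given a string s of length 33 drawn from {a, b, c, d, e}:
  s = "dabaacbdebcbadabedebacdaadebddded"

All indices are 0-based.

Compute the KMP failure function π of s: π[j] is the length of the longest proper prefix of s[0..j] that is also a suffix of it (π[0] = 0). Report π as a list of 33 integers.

[0, 0, 0, 0, 0, 0, 0, 1, 0, 0, 0, 0, 0, 1, 2, 3, 0, 1, 0, 0, 0, 0, 1, 2, 0, 1, 0, 0, 1, 1, 1, 0, 1]

π[0] = 0
j=1 s[j]='a': π[1]=0 (border '')
j=2 s[j]='b': π[2]=0 (border '')
j=3 s[j]='a': π[3]=0 (border '')
j=4 s[j]='a': π[4]=0 (border '')
j=5 s[j]='c': π[5]=0 (border '')
j=6 s[j]='b': π[6]=0 (border '')
j=7 s[j]='d': π[7]=1 (border 'd')
j=8 s[j]='e': k: 1→0; π[8]=0 (border '')
j=9 s[j]='b': π[9]=0 (border '')
j=10 s[j]='c': π[10]=0 (border '')
j=11 s[j]='b': π[11]=0 (border '')
j=12 s[j]='a': π[12]=0 (border '')
j=13 s[j]='d': π[13]=1 (border 'd')
j=14 s[j]='a': π[14]=2 (border 'da')
j=15 s[j]='b': π[15]=3 (border 'dab')
j=16 s[j]='e': k: 3→0; π[16]=0 (border '')
j=17 s[j]='d': π[17]=1 (border 'd')
j=18 s[j]='e': k: 1→0; π[18]=0 (border '')
j=19 s[j]='b': π[19]=0 (border '')
j=20 s[j]='a': π[20]=0 (border '')
j=21 s[j]='c': π[21]=0 (border '')
j=22 s[j]='d': π[22]=1 (border 'd')
j=23 s[j]='a': π[23]=2 (border 'da')
j=24 s[j]='a': k: 2→0; π[24]=0 (border '')
j=25 s[j]='d': π[25]=1 (border 'd')
j=26 s[j]='e': k: 1→0; π[26]=0 (border '')
j=27 s[j]='b': π[27]=0 (border '')
j=28 s[j]='d': π[28]=1 (border 'd')
j=29 s[j]='d': k: 1→0; π[29]=1 (border 'd')
j=30 s[j]='d': k: 1→0; π[30]=1 (border 'd')
j=31 s[j]='e': k: 1→0; π[31]=0 (border '')
j=32 s[j]='d': π[32]=1 (border 'd')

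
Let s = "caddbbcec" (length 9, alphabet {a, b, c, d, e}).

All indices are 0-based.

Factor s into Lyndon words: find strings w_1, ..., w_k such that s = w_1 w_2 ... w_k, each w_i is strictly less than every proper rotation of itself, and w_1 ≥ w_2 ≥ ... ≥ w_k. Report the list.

emit factor 1: 'c' (i=0, period=1)
emit factor 2: 'addbbcec' (i=1, period=8)

["c", "addbbcec"]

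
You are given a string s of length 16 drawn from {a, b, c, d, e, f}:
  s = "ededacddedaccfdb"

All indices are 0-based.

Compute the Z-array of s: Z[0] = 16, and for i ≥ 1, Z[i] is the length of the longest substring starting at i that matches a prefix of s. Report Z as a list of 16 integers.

Z[0]=16
i=1: fresh scan; Z[1]=0
i=2: fresh scan; Z[2]=2 grow→box=[2,4)
i=3: min(r-i=1, Z[1]=0)=0; Z[3]=0
i=4: fresh scan; Z[4]=0
i=5: fresh scan; Z[5]=0
i=6: fresh scan; Z[6]=0
i=7: fresh scan; Z[7]=0
i=8: fresh scan; Z[8]=2 grow→box=[8,10)
i=9: min(r-i=1, Z[1]=0)=0; Z[9]=0
i=10: fresh scan; Z[10]=0
i=11: fresh scan; Z[11]=0
i=12: fresh scan; Z[12]=0
i=13: fresh scan; Z[13]=0
i=14: fresh scan; Z[14]=0
i=15: fresh scan; Z[15]=0

[16, 0, 2, 0, 0, 0, 0, 0, 2, 0, 0, 0, 0, 0, 0, 0]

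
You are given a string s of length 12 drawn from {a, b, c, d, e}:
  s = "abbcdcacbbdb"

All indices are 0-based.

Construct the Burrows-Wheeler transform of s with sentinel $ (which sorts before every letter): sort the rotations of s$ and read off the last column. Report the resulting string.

rank  rotation       last
    0  $abbcdcacbbdb  b
    1  abbcdcacbbdb$  $
    2  acbbdb$abbcdc  c
    3  b$abbcdcacbbd  d
    4  bbcdcacbbdb$a  a
    5  bbdb$abbcdcac  c
    6  bcdcacbbdb$ab  b
    7  bdb$abbcdcacb  b
    8  cacbbdb$abbcd  d
    9  cbbdb$abbcdca  a
   10  cdcacbbdb$abb  b
   11  db$abbcdcacbb  b
   12  dcacbbdb$abbc  c

b$cdacbbdabbc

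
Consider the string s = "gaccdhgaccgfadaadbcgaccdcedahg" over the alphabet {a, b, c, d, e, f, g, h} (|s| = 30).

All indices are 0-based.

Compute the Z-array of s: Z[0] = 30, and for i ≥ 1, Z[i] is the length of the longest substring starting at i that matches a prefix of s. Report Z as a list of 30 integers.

[30, 0, 0, 0, 0, 0, 4, 0, 0, 0, 1, 0, 0, 0, 0, 0, 0, 0, 0, 5, 0, 0, 0, 0, 0, 0, 0, 0, 0, 1]

Z[0]=30
i=1: outside box; Z[1]=0
i=2: outside box; Z[2]=0
i=3: outside box; Z[3]=0
i=4: outside box; Z[4]=0
i=5: outside box; Z[5]=0
i=6: outside box; Z[6]=4 grow→box=[6,10)
i=7: min(r-i=3, Z[1]=0)=0; Z[7]=0
i=8: min(r-i=2, Z[2]=0)=0; Z[8]=0
i=9: min(r-i=1, Z[3]=0)=0; Z[9]=0
i=10: outside box; Z[10]=1 grow→box=[10,11)
i=11: outside box; Z[11]=0
i=12: outside box; Z[12]=0
i=13: outside box; Z[13]=0
i=14: outside box; Z[14]=0
i=15: outside box; Z[15]=0
i=16: outside box; Z[16]=0
i=17: outside box; Z[17]=0
i=18: outside box; Z[18]=0
i=19: outside box; Z[19]=5 grow→box=[19,24)
i=20: min(r-i=4, Z[1]=0)=0; Z[20]=0
i=21: min(r-i=3, Z[2]=0)=0; Z[21]=0
i=22: min(r-i=2, Z[3]=0)=0; Z[22]=0
i=23: min(r-i=1, Z[4]=0)=0; Z[23]=0
i=24: outside box; Z[24]=0
i=25: outside box; Z[25]=0
i=26: outside box; Z[26]=0
i=27: outside box; Z[27]=0
i=28: outside box; Z[28]=0
i=29: outside box; Z[29]=1 grow→box=[29,30)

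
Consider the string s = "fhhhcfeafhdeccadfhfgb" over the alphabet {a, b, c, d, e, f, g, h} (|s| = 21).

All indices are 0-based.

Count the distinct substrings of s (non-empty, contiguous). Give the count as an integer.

sorted suffixes:
  #0 SA[0]=14  'adfhfgb'
  #1 SA[1]=7  'afhdeccadfhfgb'
  #2 SA[2]=20  'b'
  #3 SA[3]=13  'cadfhfgb'
  #4 SA[4]=12  'ccadfhfgb'
  #5 SA[5]=4  'cfeafhdeccadfhfgb'
  #6 SA[6]=10  'deccadfhfgb'
  #7 SA[7]=15  'dfhfgb'
  #8 SA[8]=6  'eafhdeccadfhfgb'
  #9 SA[9]=11  'eccadfhfgb'
  #10 SA[10]=5  'feafhdeccadfhfgb'
  #11 SA[11]=18  'fgb'
  #12 SA[12]=8  'fhdeccadfhfgb'
  #13 SA[13]=16  'fhfgb'
  #14 SA[14]=0  'fhhhcfeafhdeccadfhfgb'
  #15 SA[15]=19  'gb'
  #16 SA[16]=3  'hcfeafhdeccadfhfgb'
  #17 SA[17]=9  'hdeccadfhfgb'
  #18 SA[18]=17  'hfgb'
  #19 SA[19]=2  'hhcfeafhdeccadfhfgb'
  #20 SA[20]=1  'hhhcfeafhdeccadfhfgb'

SA = [14, 7, 20, 13, 12, 4, 10, 15, 6, 11, 5, 18, 8, 16, 0, 19, 3, 9, 17, 2, 1]
rank  pair      lcp
   1  s[14:],s[7:]  1  'a'
   2  s[7:],s[20:]  0  ''
   3  s[20:],s[13:]  0  ''
   4  s[13:],s[12:]  1  'c'
   5  s[12:],s[4:]  1  'c'
   6  s[4:],s[10:]  0  ''
   7  s[10:],s[15:]  1  'd'
   8  s[15:],s[6:]  0  ''
   9  s[6:],s[11:]  1  'e'
  10  s[11:],s[5:]  0  ''
  11  s[5:],s[18:]  1  'f'
  12  s[18:],s[8:]  1  'f'
  13  s[8:],s[16:]  2  'fh'
  14  s[16:],s[0:]  2  'fh'
  15  s[0:],s[19:]  0  ''
  16  s[19:],s[3:]  0  ''
  17  s[3:],s[9:]  1  'h'
  18  s[9:],s[17:]  1  'h'
  19  s[17:],s[2:]  1  'h'
  20  s[2:],s[1:]  2  'hh'

n(n+1)/2 = 21·22/2 = 231
Σ LCP = 0 + 1 + 0 + 0 + 1 + 1 + 0 + 1 + 0 + 1 + 0 + 1 + 1 + 2 + 2 + 0 + 0 + 1 + 1 + 1 + 2 = 16
distinct = 231 − 16 = 215

215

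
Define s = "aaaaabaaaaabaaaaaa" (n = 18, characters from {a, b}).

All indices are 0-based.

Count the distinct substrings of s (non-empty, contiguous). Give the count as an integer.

rank→(start, suffix):
  0 → (17, 'a')
  1 → (16, 'aa')
  2 → (15, 'aaa')
  3 → (14, 'aaaa')
  4 → (13, 'aaaaa')
  5 → (12, 'aaaaaa')
  6 → (6, 'aaaaabaaaaaa')
  7 → (0, 'aaaaabaaaaabaaaaaa')
  8 → (7, 'aaaabaaaaaa')
  9 → (1, 'aaaabaaaaabaaaaaa')
  10 → (8, 'aaabaaaaaa')
  11 → (2, 'aaabaaaaabaaaaaa')
  12 → (9, 'aabaaaaaa')
  13 → (3, 'aabaaaaabaaaaaa')
  14 → (10, 'abaaaaaa')
  15 → (4, 'abaaaaabaaaaaa')
  16 → (11, 'baaaaaa')
  17 → (5, 'baaaaabaaaaaa')

SA = [17, 16, 15, 14, 13, 12, 6, 0, 7, 1, 8, 2, 9, 3, 10, 4, 11, 5]
i: (SA[i-1],SA[i]) lcp shared
  1: (17,16) 1 'a'
  2: (16,15) 2 'aa'
  3: (15,14) 3 'aaa'
  4: (14,13) 4 'aaaa'
  5: (13,12) 5 'aaaaa'
  6: (12,6) 5 'aaaaa'
  7: (6,0) 11 'aaaaabaaaaa'
  8: (0,7) 4 'aaaa'
  9: (7,1) 10 'aaaabaaaaa'
  10: (1,8) 3 'aaa'
  11: (8,2) 9 'aaabaaaaa'
  12: (2,9) 2 'aa'
  13: (9,3) 8 'aabaaaaa'
  14: (3,10) 1 'a'
  15: (10,4) 7 'abaaaaa'
  16: (4,11) 0 ''
  17: (11,5) 6 'baaaaa'

n(n+1)/2 = 18·19/2 = 171
Σ LCP = 0 + 1 + 2 + 3 + 4 + 5 + 5 + 11 + 4 + 10 + 3 + 9 + 2 + 8 + 1 + 7 + 0 + 6 = 81
distinct = 171 − 81 = 90

90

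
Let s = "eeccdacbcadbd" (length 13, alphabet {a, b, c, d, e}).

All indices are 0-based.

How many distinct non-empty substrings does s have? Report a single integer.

rank | idx | suffix
   0 |   5 | acbcadbd
   1 |   9 | adbd
   2 |   7 | bcadbd
   3 |  11 | bd
   4 |   8 | cadbd
   5 |   6 | cbcadbd
   6 |   2 | ccdacbcadbd
   7 |   3 | cdacbcadbd
   8 |  12 | d
   9 |   4 | dacbcadbd
  10 |  10 | dbd
  11 |   1 | eccdacbcadbd
  12 |   0 | eeccdacbcadbd

SA = [5, 9, 7, 11, 8, 6, 2, 3, 12, 4, 10, 1, 0]
[i] adj suffixes → lcp
  [1] 5/9 → 1 ('a')
  [2] 9/7 → 0 ('')
  [3] 7/11 → 1 ('b')
  [4] 11/8 → 0 ('')
  [5] 8/6 → 1 ('c')
  [6] 6/2 → 1 ('c')
  [7] 2/3 → 1 ('c')
  [8] 3/12 → 0 ('')
  [9] 12/4 → 1 ('d')
  [10] 4/10 → 1 ('d')
  [11] 10/1 → 0 ('')
  [12] 1/0 → 1 ('e')

n(n+1)/2 = 13·14/2 = 91
Σ LCP = 0 + 1 + 0 + 1 + 0 + 1 + 1 + 1 + 0 + 1 + 1 + 0 + 1 = 8
distinct = 91 − 8 = 83

83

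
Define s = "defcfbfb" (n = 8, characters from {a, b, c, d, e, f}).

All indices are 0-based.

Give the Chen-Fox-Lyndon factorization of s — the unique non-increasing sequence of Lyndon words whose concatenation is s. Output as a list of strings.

emit factor 1: 'def' (i=0, period=3)
emit factor 2: 'cf' (i=3, period=2)
emit factor 3: 'bf' (i=5, period=2)
emit factor 4: 'b' (i=7, period=1)

["def", "cf", "bf", "b"]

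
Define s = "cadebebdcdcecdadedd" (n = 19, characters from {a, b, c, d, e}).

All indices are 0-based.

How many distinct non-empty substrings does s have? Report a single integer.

170

rank→(start, suffix):
  0 → (1, 'adebebdcdcecdadedd')
  1 → (14, 'adedd')
  2 → (6, 'bdcdcecdadedd')
  3 → (4, 'bebdcdcecdadedd')
  4 → (0, 'cadebebdcdcecdadedd')
  5 → (12, 'cdadedd')
  6 → (8, 'cdcecdadedd')
  7 → (10, 'cecdadedd')
  8 → (18, 'd')
  9 → (13, 'dadedd')
  10 → (7, 'dcdcecdadedd')
  11 → (9, 'dcecdadedd')
  12 → (17, 'dd')
  13 → (2, 'debebdcdcecdadedd')
  14 → (15, 'dedd')
  15 → (5, 'ebdcdcecdadedd')
  16 → (3, 'ebebdcdcecdadedd')
  17 → (11, 'ecdadedd')
  18 → (16, 'edd')

SA = [1, 14, 6, 4, 0, 12, 8, 10, 18, 13, 7, 9, 17, 2, 15, 5, 3, 11, 16]
[i] adj suffixes → lcp
  [1] 1/14 → 3 ('ade')
  [2] 14/6 → 0 ('')
  [3] 6/4 → 1 ('b')
  [4] 4/0 → 0 ('')
  [5] 0/12 → 1 ('c')
  [6] 12/8 → 2 ('cd')
  [7] 8/10 → 1 ('c')
  [8] 10/18 → 0 ('')
  [9] 18/13 → 1 ('d')
  [10] 13/7 → 1 ('d')
  [11] 7/9 → 2 ('dc')
  [12] 9/17 → 1 ('d')
  [13] 17/2 → 1 ('d')
  [14] 2/15 → 2 ('de')
  [15] 15/5 → 0 ('')
  [16] 5/3 → 2 ('eb')
  [17] 3/11 → 1 ('e')
  [18] 11/16 → 1 ('e')

n(n+1)/2 = 19·20/2 = 190
Σ LCP = 0 + 3 + 0 + 1 + 0 + 1 + 2 + 1 + 0 + 1 + 1 + 2 + 1 + 1 + 2 + 0 + 2 + 1 + 1 = 20
distinct = 190 − 20 = 170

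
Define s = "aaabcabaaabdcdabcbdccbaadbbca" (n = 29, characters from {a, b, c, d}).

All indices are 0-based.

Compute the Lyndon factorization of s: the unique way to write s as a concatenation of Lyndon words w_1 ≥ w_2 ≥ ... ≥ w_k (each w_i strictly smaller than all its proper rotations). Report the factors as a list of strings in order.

["aaabcabaaabdcdabcbdccbaadbbc", "a"]

emit factor 1: 'aaabcabaaabdcdabcbdccbaadbbc' (i=0, period=28)
emit factor 2: 'a' (i=28, period=1)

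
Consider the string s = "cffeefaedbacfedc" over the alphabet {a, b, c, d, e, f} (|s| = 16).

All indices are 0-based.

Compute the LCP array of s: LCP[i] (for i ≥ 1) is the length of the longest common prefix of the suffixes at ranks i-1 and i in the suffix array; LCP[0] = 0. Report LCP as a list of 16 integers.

sorted suffixes:
  #0 SA[0]=10  'acfedc'
  #1 SA[1]=6  'aedbacfedc'
  #2 SA[2]=9  'bacfedc'
  #3 SA[3]=15  'c'
  #4 SA[4]=11  'cfedc'
  #5 SA[5]=0  'cffeefaedbacfedc'
  #6 SA[6]=8  'dbacfedc'
  #7 SA[7]=14  'dc'
  #8 SA[8]=7  'edbacfedc'
  #9 SA[9]=13  'edc'
  #10 SA[10]=3  'eefaedbacfedc'
  #11 SA[11]=4  'efaedbacfedc'
  #12 SA[12]=5  'faedbacfedc'
  #13 SA[13]=12  'fedc'
  #14 SA[14]=2  'feefaedbacfedc'
  #15 SA[15]=1  'ffeefaedbacfedc'

SA = [10, 6, 9, 15, 11, 0, 8, 14, 7, 13, 3, 4, 5, 12, 2, 1]
i: (SA[i-1],SA[i]) lcp shared
  1: (10,6) 1 'a'
  2: (6,9) 0 ''
  3: (9,15) 0 ''
  4: (15,11) 1 'c'
  5: (11,0) 2 'cf'
  6: (0,8) 0 ''
  7: (8,14) 1 'd'
  8: (14,7) 0 ''
  9: (7,13) 2 'ed'
  10: (13,3) 1 'e'
  11: (3,4) 1 'e'
  12: (4,5) 0 ''
  13: (5,12) 1 'f'
  14: (12,2) 2 'fe'
  15: (2,1) 1 'f'

[0, 1, 0, 0, 1, 2, 0, 1, 0, 2, 1, 1, 0, 1, 2, 1]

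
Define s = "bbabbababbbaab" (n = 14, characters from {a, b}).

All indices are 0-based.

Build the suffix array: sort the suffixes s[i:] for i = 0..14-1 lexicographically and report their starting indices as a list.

rank | idx | suffix
   0 |  11 | aab
   1 |  12 | ab
   2 |   5 | ababbbaab
   3 |   2 | abbababbbaab
   4 |   7 | abbbaab
   5 |  13 | b
   6 |  10 | baab
   7 |   4 | bababbbaab
   8 |   1 | babbababbbaab
   9 |   6 | babbbaab
  10 |   9 | bbaab
  11 |   3 | bbababbbaab
  12 |   0 | bbabbababbbaab
  13 |   8 | bbbaab

[11, 12, 5, 2, 7, 13, 10, 4, 1, 6, 9, 3, 0, 8]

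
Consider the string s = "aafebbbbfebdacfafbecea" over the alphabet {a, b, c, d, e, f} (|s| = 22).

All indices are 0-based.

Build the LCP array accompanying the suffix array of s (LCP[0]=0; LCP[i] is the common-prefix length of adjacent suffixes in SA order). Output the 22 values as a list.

rank | idx | suffix
   0 |  21 | a
   1 |   0 | aafebbbbfebdacfafbecea
   2 |  12 | acfafbecea
   3 |  15 | afbecea
   4 |   1 | afebbbbfebdacfafbecea
   5 |   4 | bbbbfebdacfafbecea
   6 |   5 | bbbfebdacfafbecea
   7 |   6 | bbfebdacfafbecea
   8 |  10 | bdacfafbecea
   9 |  17 | becea
  10 |   7 | bfebdacfafbecea
  11 |  19 | cea
  12 |  13 | cfafbecea
  13 |  11 | dacfafbecea
  14 |  20 | ea
  15 |   3 | ebbbbfebdacfafbecea
  16 |   9 | ebdacfafbecea
  17 |  18 | ecea
  18 |  14 | fafbecea
  19 |  16 | fbecea
  20 |   2 | febbbbfebdacfafbecea
  21 |   8 | febdacfafbecea

SA = [21, 0, 12, 15, 1, 4, 5, 6, 10, 17, 7, 19, 13, 11, 20, 3, 9, 18, 14, 16, 2, 8]
i: (SA[i-1],SA[i]) lcp shared
  1: (21,0) 1 'a'
  2: (0,12) 1 'a'
  3: (12,15) 1 'a'
  4: (15,1) 2 'af'
  5: (1,4) 0 ''
  6: (4,5) 3 'bbb'
  7: (5,6) 2 'bb'
  8: (6,10) 1 'b'
  9: (10,17) 1 'b'
  10: (17,7) 1 'b'
  11: (7,19) 0 ''
  12: (19,13) 1 'c'
  13: (13,11) 0 ''
  14: (11,20) 0 ''
  15: (20,3) 1 'e'
  16: (3,9) 2 'eb'
  17: (9,18) 1 'e'
  18: (18,14) 0 ''
  19: (14,16) 1 'f'
  20: (16,2) 1 'f'
  21: (2,8) 3 'feb'

[0, 1, 1, 1, 2, 0, 3, 2, 1, 1, 1, 0, 1, 0, 0, 1, 2, 1, 0, 1, 1, 3]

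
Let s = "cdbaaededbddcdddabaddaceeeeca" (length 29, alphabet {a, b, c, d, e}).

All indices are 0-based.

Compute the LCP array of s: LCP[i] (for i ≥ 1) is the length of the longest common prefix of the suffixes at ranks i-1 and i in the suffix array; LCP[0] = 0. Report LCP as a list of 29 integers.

[0, 1, 1, 1, 1, 1, 0, 2, 1, 0, 1, 2, 1, 0, 2, 1, 2, 1, 1, 3, 2, 2, 1, 0, 1, 2, 1, 2, 3]

rank | idx | suffix
   0 |  28 | a
   1 |   3 | aaededbddcdddabaddaceeeeca
   2 |  16 | abaddaceeeeca
   3 |  21 | aceeeeca
   4 |  18 | addaceeeeca
   5 |   4 | aededbddcdddabaddaceeeeca
   6 |   2 | baaededbddcdddabaddaceeeeca
   7 |  17 | baddaceeeeca
   8 |   9 | bddcdddabaddaceeeeca
   9 |  27 | ca
  10 |   0 | cdbaaededbddcdddabaddaceeeeca
  11 |  12 | cdddabaddaceeeeca
  12 |  22 | ceeeeca
  13 |  15 | dabaddaceeeeca
  14 |  20 | daceeeeca
  15 |   1 | dbaaededbddcdddabaddaceeeeca
  16 |   8 | dbddcdddabaddaceeeeca
  17 |  11 | dcdddabaddaceeeeca
  18 |  14 | ddabaddaceeeeca
  19 |  19 | ddaceeeeca
  20 |  10 | ddcdddabaddaceeeeca
  21 |  13 | dddabaddaceeeeca
  22 |   6 | dedbddcdddabaddaceeeeca
  23 |  26 | eca
  24 |   7 | edbddcdddabaddaceeeeca
  25 |   5 | ededbddcdddabaddaceeeeca
  26 |  25 | eeca
  27 |  24 | eeeca
  28 |  23 | eeeeca

SA = [28, 3, 16, 21, 18, 4, 2, 17, 9, 27, 0, 12, 22, 15, 20, 1, 8, 11, 14, 19, 10, 13, 6, 26, 7, 5, 25, 24, 23]
i: (SA[i-1],SA[i]) lcp shared
  1: (28,3) 1 'a'
  2: (3,16) 1 'a'
  3: (16,21) 1 'a'
  4: (21,18) 1 'a'
  5: (18,4) 1 'a'
  6: (4,2) 0 ''
  7: (2,17) 2 'ba'
  8: (17,9) 1 'b'
  9: (9,27) 0 ''
  10: (27,0) 1 'c'
  11: (0,12) 2 'cd'
  12: (12,22) 1 'c'
  13: (22,15) 0 ''
  14: (15,20) 2 'da'
  15: (20,1) 1 'd'
  16: (1,8) 2 'db'
  17: (8,11) 1 'd'
  18: (11,14) 1 'd'
  19: (14,19) 3 'dda'
  20: (19,10) 2 'dd'
  21: (10,13) 2 'dd'
  22: (13,6) 1 'd'
  23: (6,26) 0 ''
  24: (26,7) 1 'e'
  25: (7,5) 2 'ed'
  26: (5,25) 1 'e'
  27: (25,24) 2 'ee'
  28: (24,23) 3 'eee'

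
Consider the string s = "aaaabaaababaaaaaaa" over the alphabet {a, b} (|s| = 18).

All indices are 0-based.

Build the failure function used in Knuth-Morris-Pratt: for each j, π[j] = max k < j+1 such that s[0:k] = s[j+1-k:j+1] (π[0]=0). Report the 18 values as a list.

π[0] = 0
j=1 s[j]='a': π[1]=1 (border 'a')
j=2 s[j]='a': π[2]=2 (border 'aa')
j=3 s[j]='a': π[3]=3 (border 'aaa')
j=4 s[j]='b': k: 3→2→1→0; π[4]=0 (border '')
j=5 s[j]='a': π[5]=1 (border 'a')
j=6 s[j]='a': π[6]=2 (border 'aa')
j=7 s[j]='a': π[7]=3 (border 'aaa')
j=8 s[j]='b': k: 3→2→1→0; π[8]=0 (border '')
j=9 s[j]='a': π[9]=1 (border 'a')
j=10 s[j]='b': k: 1→0; π[10]=0 (border '')
j=11 s[j]='a': π[11]=1 (border 'a')
j=12 s[j]='a': π[12]=2 (border 'aa')
j=13 s[j]='a': π[13]=3 (border 'aaa')
j=14 s[j]='a': π[14]=4 (border 'aaaa')
j=15 s[j]='a': k: 4→3; π[15]=4 (border 'aaaa')
j=16 s[j]='a': k: 4→3; π[16]=4 (border 'aaaa')
j=17 s[j]='a': k: 4→3; π[17]=4 (border 'aaaa')

[0, 1, 2, 3, 0, 1, 2, 3, 0, 1, 0, 1, 2, 3, 4, 4, 4, 4]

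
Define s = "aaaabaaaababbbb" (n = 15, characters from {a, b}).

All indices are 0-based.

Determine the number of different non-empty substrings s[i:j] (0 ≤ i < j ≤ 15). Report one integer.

85

rank→(start, suffix):
  0 → (0, 'aaaabaaaababbbb')
  1 → (5, 'aaaababbbb')
  2 → (1, 'aaabaaaababbbb')
  3 → (6, 'aaababbbb')
  4 → (2, 'aabaaaababbbb')
  5 → (7, 'aababbbb')
  6 → (3, 'abaaaababbbb')
  7 → (8, 'ababbbb')
  8 → (10, 'abbbb')
  9 → (14, 'b')
  10 → (4, 'baaaababbbb')
  11 → (9, 'babbbb')
  12 → (13, 'bb')
  13 → (12, 'bbb')
  14 → (11, 'bbbb')

SA = [0, 5, 1, 6, 2, 7, 3, 8, 10, 14, 4, 9, 13, 12, 11]
[i] adj suffixes → lcp
  [1] 0/5 → 6 ('aaaaba')
  [2] 5/1 → 3 ('aaa')
  [3] 1/6 → 5 ('aaaba')
  [4] 6/2 → 2 ('aa')
  [5] 2/7 → 4 ('aaba')
  [6] 7/3 → 1 ('a')
  [7] 3/8 → 3 ('aba')
  [8] 8/10 → 2 ('ab')
  [9] 10/14 → 0 ('')
  [10] 14/4 → 1 ('b')
  [11] 4/9 → 2 ('ba')
  [12] 9/13 → 1 ('b')
  [13] 13/12 → 2 ('bb')
  [14] 12/11 → 3 ('bbb')

n(n+1)/2 = 15·16/2 = 120
Σ LCP = 0 + 6 + 3 + 5 + 2 + 4 + 1 + 3 + 2 + 0 + 1 + 2 + 1 + 2 + 3 = 35
distinct = 120 − 35 = 85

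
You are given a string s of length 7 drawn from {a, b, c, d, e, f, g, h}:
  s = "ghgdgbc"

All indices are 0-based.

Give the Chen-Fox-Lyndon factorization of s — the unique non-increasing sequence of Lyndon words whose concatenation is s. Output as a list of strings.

["gh", "g", "dg", "bc"]

emit factor 1: 'gh' (i=0, period=2)
emit factor 2: 'g' (i=2, period=1)
emit factor 3: 'dg' (i=3, period=2)
emit factor 4: 'bc' (i=5, period=2)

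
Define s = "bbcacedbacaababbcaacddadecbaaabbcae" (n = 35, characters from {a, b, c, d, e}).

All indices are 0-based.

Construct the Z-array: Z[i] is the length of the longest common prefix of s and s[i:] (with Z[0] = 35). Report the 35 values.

[35, 1, 0, 0, 0, 0, 0, 1, 0, 0, 0, 0, 1, 0, 4, 1, 0, 0, 0, 0, 0, 0, 0, 0, 0, 0, 1, 0, 0, 0, 4, 1, 0, 0, 0]

Z[0]=35
i=1: i≥r, start 0; Z[1]=1 scan→box=[1,2)
i=2: i≥r, start 0; Z[2]=0
i=3: i≥r, start 0; Z[3]=0
i=4: i≥r, start 0; Z[4]=0
i=5: i≥r, start 0; Z[5]=0
i=6: i≥r, start 0; Z[6]=0
i=7: i≥r, start 0; Z[7]=1 scan→box=[7,8)
i=8: i≥r, start 0; Z[8]=0
i=9: i≥r, start 0; Z[9]=0
i=10: i≥r, start 0; Z[10]=0
i=11: i≥r, start 0; Z[11]=0
i=12: i≥r, start 0; Z[12]=1 scan→box=[12,13)
i=13: i≥r, start 0; Z[13]=0
i=14: i≥r, start 0; Z[14]=4 scan→box=[14,18)
i=15: min(r-i=3, Z[1]=1)=1; Z[15]=1
i=16: min(r-i=2, Z[2]=0)=0; Z[16]=0
i=17: min(r-i=1, Z[3]=0)=0; Z[17]=0
i=18: i≥r, start 0; Z[18]=0
i=19: i≥r, start 0; Z[19]=0
i=20: i≥r, start 0; Z[20]=0
i=21: i≥r, start 0; Z[21]=0
i=22: i≥r, start 0; Z[22]=0
i=23: i≥r, start 0; Z[23]=0
i=24: i≥r, start 0; Z[24]=0
i=25: i≥r, start 0; Z[25]=0
i=26: i≥r, start 0; Z[26]=1 scan→box=[26,27)
i=27: i≥r, start 0; Z[27]=0
i=28: i≥r, start 0; Z[28]=0
i=29: i≥r, start 0; Z[29]=0
i=30: i≥r, start 0; Z[30]=4 scan→box=[30,34)
i=31: min(r-i=3, Z[1]=1)=1; Z[31]=1
i=32: min(r-i=2, Z[2]=0)=0; Z[32]=0
i=33: min(r-i=1, Z[3]=0)=0; Z[33]=0
i=34: i≥r, start 0; Z[34]=0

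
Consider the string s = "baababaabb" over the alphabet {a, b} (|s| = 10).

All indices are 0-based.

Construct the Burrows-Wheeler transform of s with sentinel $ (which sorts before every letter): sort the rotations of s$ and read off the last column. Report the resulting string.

rank  rotation     last
    0  $baababaabb  b
    1  aababaabb$b  b
    2  aabb$baabab  b
    3  abaabb$baab  b
    4  ababaabb$ba  a
    5  abb$baababa  a
    6  b$baababaab  b
    7  baababaabb$  $
    8  baabb$baaba  a
    9  babaabb$baa  a
   10  bb$baababaa  a

bbbbaab$aaa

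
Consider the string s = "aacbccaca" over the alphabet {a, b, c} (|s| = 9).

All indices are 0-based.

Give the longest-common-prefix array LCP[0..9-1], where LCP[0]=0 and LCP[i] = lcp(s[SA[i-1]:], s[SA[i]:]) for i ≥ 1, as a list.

[0, 1, 1, 2, 0, 0, 2, 1, 1]

rank→(start, suffix):
  0 → (8, 'a')
  1 → (0, 'aacbccaca')
  2 → (6, 'aca')
  3 → (1, 'acbccaca')
  4 → (3, 'bccaca')
  5 → (7, 'ca')
  6 → (5, 'caca')
  7 → (2, 'cbccaca')
  8 → (4, 'ccaca')

SA = [8, 0, 6, 1, 3, 7, 5, 2, 4]
i: (SA[i-1],SA[i]) lcp shared
  1: (8,0) 1 'a'
  2: (0,6) 1 'a'
  3: (6,1) 2 'ac'
  4: (1,3) 0 ''
  5: (3,7) 0 ''
  6: (7,5) 2 'ca'
  7: (5,2) 1 'c'
  8: (2,4) 1 'c'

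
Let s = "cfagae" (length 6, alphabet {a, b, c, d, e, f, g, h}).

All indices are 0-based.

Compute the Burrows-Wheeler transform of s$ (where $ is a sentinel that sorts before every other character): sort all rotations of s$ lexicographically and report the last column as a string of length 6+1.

egf$aca

rank  rotation last
    0  $cfagae  e
    1  ae$cfag  g
    2  agae$cf  f
    3  cfagae$  $
    4  e$cfaga  a
    5  fagae$c  c
    6  gae$cfa  a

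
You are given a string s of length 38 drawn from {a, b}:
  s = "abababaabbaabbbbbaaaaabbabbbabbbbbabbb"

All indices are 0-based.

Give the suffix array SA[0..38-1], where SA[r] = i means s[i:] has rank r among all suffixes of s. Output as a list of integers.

[17, 18, 19, 6, 20, 10, 4, 2, 0, 7, 21, 34, 24, 11, 28, 37, 16, 5, 9, 3, 1, 33, 23, 27, 36, 15, 8, 32, 22, 26, 35, 14, 31, 25, 13, 30, 12, 29]

rank→(start, suffix):
  0 → (17, 'aaaaabbabbbabbbbbabbb')
  1 → (18, 'aaaabbabbbabbbbbabbb')
  2 → (19, 'aaabbabbbabbbbbabbb')
  3 → (6, 'aabbaabbbbbaaaaabbabbbabbbbbabbb')
  4 → (20, 'aabbabbbabbbbbabbb')
  5 → (10, 'aabbbbbaaaaabbabbbabbbbbabbb')
  6 → (4, 'abaabbaabbbbbaaaaabbabbbabbbbbabbb')
  7 → (2, 'ababaabbaabbbbbaaaaabbabbbabbbbbabbb')
  8 → (0, 'abababaabbaabbbbbaaaaabbabbbabbbbbabbb')
  9 → (7, 'abbaabbbbbaaaaabbabbbabbbbbabbb')
  10 → (21, 'abbabbbabbbbbabbb')
  11 → (34, 'abbb')
  12 → (24, 'abbbabbbbbabbb')
  13 → (11, 'abbbbbaaaaabbabbbabbbbbabbb')
  14 → (28, 'abbbbbabbb')
  15 → (37, 'b')
  16 → (16, 'baaaaabbabbbabbbbbabbb')
  17 → (5, 'baabbaabbbbbaaaaabbabbbabbbbbabbb')
  18 → (9, 'baabbbbbaaaaabbabbbabbbbbabbb')
  19 → (3, 'babaabbaabbbbbaaaaabbabbbabbbbbabbb')
  20 → (1, 'bababaabbaabbbbbaaaaabbabbbabbbbbabbb')
  21 → (33, 'babbb')
  22 → (23, 'babbbabbbbbabbb')
  23 → (27, 'babbbbbabbb')
  24 → (36, 'bb')
  25 → (15, 'bbaaaaabbabbbabbbbbabbb')
  26 → (8, 'bbaabbbbbaaaaabbabbbabbbbbabbb')
  27 → (32, 'bbabbb')
  28 → (22, 'bbabbbabbbbbabbb')
  29 → (26, 'bbabbbbbabbb')
  30 → (35, 'bbb')
  31 → (14, 'bbbaaaaabbabbbabbbbbabbb')
  32 → (31, 'bbbabbb')
  33 → (25, 'bbbabbbbbabbb')
  34 → (13, 'bbbbaaaaabbabbbabbbbbabbb')
  35 → (30, 'bbbbabbb')
  36 → (12, 'bbbbbaaaaabbabbbabbbbbabbb')
  37 → (29, 'bbbbbabbb')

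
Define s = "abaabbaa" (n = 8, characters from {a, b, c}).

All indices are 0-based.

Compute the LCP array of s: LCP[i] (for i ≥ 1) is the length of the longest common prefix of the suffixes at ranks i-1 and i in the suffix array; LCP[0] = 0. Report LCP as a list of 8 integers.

[0, 1, 2, 1, 2, 0, 3, 1]

rank→(start, suffix):
  0 → (7, 'a')
  1 → (6, 'aa')
  2 → (2, 'aabbaa')
  3 → (0, 'abaabbaa')
  4 → (3, 'abbaa')
  5 → (5, 'baa')
  6 → (1, 'baabbaa')
  7 → (4, 'bbaa')

SA = [7, 6, 2, 0, 3, 5, 1, 4]
i: (SA[i-1],SA[i]) lcp shared
  1: (7,6) 1 'a'
  2: (6,2) 2 'aa'
  3: (2,0) 1 'a'
  4: (0,3) 2 'ab'
  5: (3,5) 0 ''
  6: (5,1) 3 'baa'
  7: (1,4) 1 'b'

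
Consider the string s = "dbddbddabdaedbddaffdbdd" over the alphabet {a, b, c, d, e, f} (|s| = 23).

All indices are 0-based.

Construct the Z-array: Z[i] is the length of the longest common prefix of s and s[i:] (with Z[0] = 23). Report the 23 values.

[23, 0, 1, 4, 0, 1, 1, 0, 0, 1, 0, 0, 4, 0, 1, 1, 0, 0, 0, 4, 0, 1, 1]

Z[0]=23
i=1: fresh scan; Z[1]=0
i=2: fresh scan; Z[2]=1 scan→box=[2,3)
i=3: fresh scan; Z[3]=4 scan→box=[3,7)
i=4: min(r-i=3, Z[1]=0)=0; Z[4]=0
i=5: min(r-i=2, Z[2]=1)=1; Z[5]=1
i=6: min(r-i=1, Z[3]=4)=1; Z[6]=1
i=7: fresh scan; Z[7]=0
i=8: fresh scan; Z[8]=0
i=9: fresh scan; Z[9]=1 scan→box=[9,10)
i=10: fresh scan; Z[10]=0
i=11: fresh scan; Z[11]=0
i=12: fresh scan; Z[12]=4 scan→box=[12,16)
i=13: min(r-i=3, Z[1]=0)=0; Z[13]=0
i=14: min(r-i=2, Z[2]=1)=1; Z[14]=1
i=15: min(r-i=1, Z[3]=4)=1; Z[15]=1
i=16: fresh scan; Z[16]=0
i=17: fresh scan; Z[17]=0
i=18: fresh scan; Z[18]=0
i=19: fresh scan; Z[19]=4 scan→box=[19,23)
i=20: min(r-i=3, Z[1]=0)=0; Z[20]=0
i=21: min(r-i=2, Z[2]=1)=1; Z[21]=1
i=22: min(r-i=1, Z[3]=4)=1; Z[22]=1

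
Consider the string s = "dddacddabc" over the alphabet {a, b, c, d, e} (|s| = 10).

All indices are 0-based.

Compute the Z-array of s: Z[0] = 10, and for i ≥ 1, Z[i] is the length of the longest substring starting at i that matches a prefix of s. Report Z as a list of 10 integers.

Z[0]=10
i=1: i≥r, start 0; Z[1]=2 grow→box=[1,3)
i=2: min(r-i=1, Z[1]=2)=1; Z[2]=1
i=3: i≥r, start 0; Z[3]=0
i=4: i≥r, start 0; Z[4]=0
i=5: i≥r, start 0; Z[5]=2 grow→box=[5,7)
i=6: min(r-i=1, Z[1]=2)=1; Z[6]=1
i=7: i≥r, start 0; Z[7]=0
i=8: i≥r, start 0; Z[8]=0
i=9: i≥r, start 0; Z[9]=0

[10, 2, 1, 0, 0, 2, 1, 0, 0, 0]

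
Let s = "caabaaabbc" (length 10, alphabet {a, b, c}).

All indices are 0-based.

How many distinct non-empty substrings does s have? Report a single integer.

44

sorted suffixes:
  #0 SA[0]=4  'aaabbc'
  #1 SA[1]=1  'aabaaabbc'
  #2 SA[2]=5  'aabbc'
  #3 SA[3]=2  'abaaabbc'
  #4 SA[4]=6  'abbc'
  #5 SA[5]=3  'baaabbc'
  #6 SA[6]=7  'bbc'
  #7 SA[7]=8  'bc'
  #8 SA[8]=9  'c'
  #9 SA[9]=0  'caabaaabbc'

SA = [4, 1, 5, 2, 6, 3, 7, 8, 9, 0]
rank  pair      lcp
   1  s[4:],s[1:]  2  'aa'
   2  s[1:],s[5:]  3  'aab'
   3  s[5:],s[2:]  1  'a'
   4  s[2:],s[6:]  2  'ab'
   5  s[6:],s[3:]  0  ''
   6  s[3:],s[7:]  1  'b'
   7  s[7:],s[8:]  1  'b'
   8  s[8:],s[9:]  0  ''
   9  s[9:],s[0:]  1  'c'

n(n+1)/2 = 10·11/2 = 55
Σ LCP = 0 + 2 + 3 + 1 + 2 + 0 + 1 + 1 + 0 + 1 = 11
distinct = 55 − 11 = 44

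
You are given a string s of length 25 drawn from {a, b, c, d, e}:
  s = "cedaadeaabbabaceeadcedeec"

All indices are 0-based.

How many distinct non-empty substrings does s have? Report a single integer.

294

rank→(start, suffix):
  0 → (7, 'aabbabaceeadcedeec')
  1 → (3, 'aadeaabbabaceeadcedeec')
  2 → (11, 'abaceeadcedeec')
  3 → (8, 'abbabaceeadcedeec')
  4 → (13, 'aceeadcedeec')
  5 → (17, 'adcedeec')
  6 → (4, 'adeaabbabaceeadcedeec')
  7 → (10, 'babaceeadcedeec')
  8 → (12, 'baceeadcedeec')
  9 → (9, 'bbabaceeadcedeec')
  10 → (24, 'c')
  11 → (0, 'cedaadeaabbabaceeadcedeec')
  12 → (19, 'cedeec')
  13 → (14, 'ceeadcedeec')
  14 → (2, 'daadeaabbabaceeadcedeec')
  15 → (18, 'dcedeec')
  16 → (5, 'deaabbabaceeadcedeec')
  17 → (21, 'deec')
  18 → (6, 'eaabbabaceeadcedeec')
  19 → (16, 'eadcedeec')
  20 → (23, 'ec')
  21 → (1, 'edaadeaabbabaceeadcedeec')
  22 → (20, 'edeec')
  23 → (15, 'eeadcedeec')
  24 → (22, 'eec')

SA = [7, 3, 11, 8, 13, 17, 4, 10, 12, 9, 24, 0, 19, 14, 2, 18, 5, 21, 6, 16, 23, 1, 20, 15, 22]
rank  pair      lcp
   1  s[7:],s[3:]  2  'aa'
   2  s[3:],s[11:]  1  'a'
   3  s[11:],s[8:]  2  'ab'
   4  s[8:],s[13:]  1  'a'
   5  s[13:],s[17:]  1  'a'
   6  s[17:],s[4:]  2  'ad'
   7  s[4:],s[10:]  0  ''
   8  s[10:],s[12:]  2  'ba'
   9  s[12:],s[9:]  1  'b'
  10  s[9:],s[24:]  0  ''
  11  s[24:],s[0:]  1  'c'
  12  s[0:],s[19:]  3  'ced'
  13  s[19:],s[14:]  2  'ce'
  14  s[14:],s[2:]  0  ''
  15  s[2:],s[18:]  1  'd'
  16  s[18:],s[5:]  1  'd'
  17  s[5:],s[21:]  2  'de'
  18  s[21:],s[6:]  0  ''
  19  s[6:],s[16:]  2  'ea'
  20  s[16:],s[23:]  1  'e'
  21  s[23:],s[1:]  1  'e'
  22  s[1:],s[20:]  2  'ed'
  23  s[20:],s[15:]  1  'e'
  24  s[15:],s[22:]  2  'ee'

n(n+1)/2 = 25·26/2 = 325
Σ LCP = 0 + 2 + 1 + 2 + 1 + 1 + 2 + 0 + 2 + 1 + 0 + 1 + 3 + 2 + 0 + 1 + 1 + 2 + 0 + 2 + 1 + 1 + 2 + 1 + 2 = 31
distinct = 325 − 31 = 294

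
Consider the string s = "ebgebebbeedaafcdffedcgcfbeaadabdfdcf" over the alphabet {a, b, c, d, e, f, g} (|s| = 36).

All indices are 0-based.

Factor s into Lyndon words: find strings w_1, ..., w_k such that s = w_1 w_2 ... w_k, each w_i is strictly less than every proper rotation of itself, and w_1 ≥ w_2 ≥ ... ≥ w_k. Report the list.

["e", "bge", "be", "bbeed", "aafcdffedcgcfbe", "aadabdfdcf"]

emit factor 1: 'e' (i=0, period=1)
emit factor 2: 'bge' (i=1, period=3)
emit factor 3: 'be' (i=4, period=2)
emit factor 4: 'bbeed' (i=6, period=5)
emit factor 5: 'aafcdffedcgcfbe' (i=11, period=15)
emit factor 6: 'aadabdfdcf' (i=26, period=10)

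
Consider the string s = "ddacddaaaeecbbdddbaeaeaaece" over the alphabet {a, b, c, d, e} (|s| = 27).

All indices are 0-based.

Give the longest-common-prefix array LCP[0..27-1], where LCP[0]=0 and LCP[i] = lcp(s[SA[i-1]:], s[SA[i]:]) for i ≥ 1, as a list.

[0, 2, 3, 1, 1, 3, 2, 2, 0, 1, 1, 0, 1, 1, 0, 2, 1, 1, 3, 2, 2, 0, 1, 2, 1, 2, 1]

sorted suffixes:
  #0 SA[0]=6  'aaaeecbbdddbaeaeaaece'
  #1 SA[1]=22  'aaece'
  #2 SA[2]=7  'aaeecbbdddbaeaeaaece'
  #3 SA[3]=2  'acddaaaeecbbdddbaeaeaaece'
  #4 SA[4]=20  'aeaaece'
  #5 SA[5]=18  'aeaeaaece'
  #6 SA[6]=23  'aece'
  #7 SA[7]=8  'aeecbbdddbaeaeaaece'
  #8 SA[8]=17  'baeaeaaece'
  #9 SA[9]=12  'bbdddbaeaeaaece'
  #10 SA[10]=13  'bdddbaeaeaaece'
  #11 SA[11]=11  'cbbdddbaeaeaaece'
  #12 SA[12]=3  'cddaaaeecbbdddbaeaeaaece'
  #13 SA[13]=25  'ce'
  #14 SA[14]=5  'daaaeecbbdddbaeaeaaece'
  #15 SA[15]=1  'dacddaaaeecbbdddbaeaeaaece'
  #16 SA[16]=16  'dbaeaeaaece'
  #17 SA[17]=4  'ddaaaeecbbdddbaeaeaaece'
  #18 SA[18]=0  'ddacddaaaeecbbdddbaeaeaaece'
  #19 SA[19]=15  'ddbaeaeaaece'
  #20 SA[20]=14  'dddbaeaeaaece'
  #21 SA[21]=26  'e'
  #22 SA[22]=21  'eaaece'
  #23 SA[23]=19  'eaeaaece'
  #24 SA[24]=10  'ecbbdddbaeaeaaece'
  #25 SA[25]=24  'ece'
  #26 SA[26]=9  'eecbbdddbaeaeaaece'

SA = [6, 22, 7, 2, 20, 18, 23, 8, 17, 12, 13, 11, 3, 25, 5, 1, 16, 4, 0, 15, 14, 26, 21, 19, 10, 24, 9]
[i] adj suffixes → lcp
  [1] 6/22 → 2 ('aa')
  [2] 22/7 → 3 ('aae')
  [3] 7/2 → 1 ('a')
  [4] 2/20 → 1 ('a')
  [5] 20/18 → 3 ('aea')
  [6] 18/23 → 2 ('ae')
  [7] 23/8 → 2 ('ae')
  [8] 8/17 → 0 ('')
  [9] 17/12 → 1 ('b')
  [10] 12/13 → 1 ('b')
  [11] 13/11 → 0 ('')
  [12] 11/3 → 1 ('c')
  [13] 3/25 → 1 ('c')
  [14] 25/5 → 0 ('')
  [15] 5/1 → 2 ('da')
  [16] 1/16 → 1 ('d')
  [17] 16/4 → 1 ('d')
  [18] 4/0 → 3 ('dda')
  [19] 0/15 → 2 ('dd')
  [20] 15/14 → 2 ('dd')
  [21] 14/26 → 0 ('')
  [22] 26/21 → 1 ('e')
  [23] 21/19 → 2 ('ea')
  [24] 19/10 → 1 ('e')
  [25] 10/24 → 2 ('ec')
  [26] 24/9 → 1 ('e')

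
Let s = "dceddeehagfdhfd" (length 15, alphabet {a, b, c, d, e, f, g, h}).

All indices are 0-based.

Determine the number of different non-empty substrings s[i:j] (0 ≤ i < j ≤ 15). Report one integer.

rank→(start, suffix):
  0 → (8, 'agfdhfd')
  1 → (1, 'ceddeehagfdhfd')
  2 → (14, 'd')
  3 → (0, 'dceddeehagfdhfd')
  4 → (3, 'ddeehagfdhfd')
  5 → (4, 'deehagfdhfd')
  6 → (11, 'dhfd')
  7 → (2, 'eddeehagfdhfd')
  8 → (5, 'eehagfdhfd')
  9 → (6, 'ehagfdhfd')
  10 → (13, 'fd')
  11 → (10, 'fdhfd')
  12 → (9, 'gfdhfd')
  13 → (7, 'hagfdhfd')
  14 → (12, 'hfd')

SA = [8, 1, 14, 0, 3, 4, 11, 2, 5, 6, 13, 10, 9, 7, 12]
i: (SA[i-1],SA[i]) lcp shared
  1: (8,1) 0 ''
  2: (1,14) 0 ''
  3: (14,0) 1 'd'
  4: (0,3) 1 'd'
  5: (3,4) 1 'd'
  6: (4,11) 1 'd'
  7: (11,2) 0 ''
  8: (2,5) 1 'e'
  9: (5,6) 1 'e'
  10: (6,13) 0 ''
  11: (13,10) 2 'fd'
  12: (10,9) 0 ''
  13: (9,7) 0 ''
  14: (7,12) 1 'h'

n(n+1)/2 = 15·16/2 = 120
Σ LCP = 0 + 0 + 0 + 1 + 1 + 1 + 1 + 0 + 1 + 1 + 0 + 2 + 0 + 0 + 1 = 9
distinct = 120 − 9 = 111

111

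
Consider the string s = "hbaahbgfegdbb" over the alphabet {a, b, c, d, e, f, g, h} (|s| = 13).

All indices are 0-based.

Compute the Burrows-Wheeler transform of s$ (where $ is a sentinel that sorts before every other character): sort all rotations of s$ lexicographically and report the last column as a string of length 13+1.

rank  rotation        last
    0  $hbaahbgfegdbb  b
    1  aahbgfegdbb$hb  b
    2  ahbgfegdbb$hba  a
    3  b$hbaahbgfegdb  b
    4  baahbgfegdbb$h  h
    5  bb$hbaahbgfegd  d
    6  bgfegdbb$hbaah  h
    7  dbb$hbaahbgfeg  g
    8  egdbb$hbaahbgf  f
    9  fegdbb$hbaahbg  g
   10  gdbb$hbaahbgfe  e
   11  gfegdbb$hbaahb  b
   12  hbaahbgfegdbb$  $
   13  hbgfegdbb$hbaa  a

bbabhdhgfgeb$a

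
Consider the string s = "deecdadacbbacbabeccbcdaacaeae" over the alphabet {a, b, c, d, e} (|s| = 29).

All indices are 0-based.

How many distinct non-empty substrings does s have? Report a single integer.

399

sorted suffixes:
  #0 SA[0]=22  'aacaeae'
  #1 SA[1]=14  'abeccbcdaacaeae'
  #2 SA[2]=23  'acaeae'
  #3 SA[3]=11  'acbabeccbcdaacaeae'
  #4 SA[4]=7  'acbbacbabeccbcdaacaeae'
  #5 SA[5]=5  'adacbbacbabeccbcdaacaeae'
  #6 SA[6]=27  'ae'
  #7 SA[7]=25  'aeae'
  #8 SA[8]=13  'babeccbcdaacaeae'
  #9 SA[9]=10  'bacbabeccbcdaacaeae'
  #10 SA[10]=9  'bbacbabeccbcdaacaeae'
  #11 SA[11]=19  'bcdaacaeae'
  #12 SA[12]=15  'beccbcdaacaeae'
  #13 SA[13]=24  'caeae'
  #14 SA[14]=12  'cbabeccbcdaacaeae'
  #15 SA[15]=8  'cbbacbabeccbcdaacaeae'
  #16 SA[16]=18  'cbcdaacaeae'
  #17 SA[17]=17  'ccbcdaacaeae'
  #18 SA[18]=20  'cdaacaeae'
  #19 SA[19]=3  'cdadacbbacbabeccbcdaacaeae'
  #20 SA[20]=21  'daacaeae'
  #21 SA[21]=6  'dacbbacbabeccbcdaacaeae'
  #22 SA[22]=4  'dadacbbacbabeccbcdaacaeae'
  #23 SA[23]=0  'deecdadacbbacbabeccbcdaacaeae'
  #24 SA[24]=28  'e'
  #25 SA[25]=26  'eae'
  #26 SA[26]=16  'eccbcdaacaeae'
  #27 SA[27]=2  'ecdadacbbacbabeccbcdaacaeae'
  #28 SA[28]=1  'eecdadacbbacbabeccbcdaacaeae'

SA = [22, 14, 23, 11, 7, 5, 27, 25, 13, 10, 9, 19, 15, 24, 12, 8, 18, 17, 20, 3, 21, 6, 4, 0, 28, 26, 16, 2, 1]
i: (SA[i-1],SA[i]) lcp shared
  1: (22,14) 1 'a'
  2: (14,23) 1 'a'
  3: (23,11) 2 'ac'
  4: (11,7) 3 'acb'
  5: (7,5) 1 'a'
  6: (5,27) 1 'a'
  7: (27,25) 2 'ae'
  8: (25,13) 0 ''
  9: (13,10) 2 'ba'
  10: (10,9) 1 'b'
  11: (9,19) 1 'b'
  12: (19,15) 1 'b'
  13: (15,24) 0 ''
  14: (24,12) 1 'c'
  15: (12,8) 2 'cb'
  16: (8,18) 2 'cb'
  17: (18,17) 1 'c'
  18: (17,20) 1 'c'
  19: (20,3) 3 'cda'
  20: (3,21) 0 ''
  21: (21,6) 2 'da'
  22: (6,4) 2 'da'
  23: (4,0) 1 'd'
  24: (0,28) 0 ''
  25: (28,26) 1 'e'
  26: (26,16) 1 'e'
  27: (16,2) 2 'ec'
  28: (2,1) 1 'e'

n(n+1)/2 = 29·30/2 = 435
Σ LCP = 0 + 1 + 1 + 2 + 3 + 1 + 1 + 2 + 0 + 2 + 1 + 1 + 1 + 0 + 1 + 2 + 2 + 1 + 1 + 3 + 0 + 2 + 2 + 1 + 0 + 1 + 1 + 2 + 1 = 36
distinct = 435 − 36 = 399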